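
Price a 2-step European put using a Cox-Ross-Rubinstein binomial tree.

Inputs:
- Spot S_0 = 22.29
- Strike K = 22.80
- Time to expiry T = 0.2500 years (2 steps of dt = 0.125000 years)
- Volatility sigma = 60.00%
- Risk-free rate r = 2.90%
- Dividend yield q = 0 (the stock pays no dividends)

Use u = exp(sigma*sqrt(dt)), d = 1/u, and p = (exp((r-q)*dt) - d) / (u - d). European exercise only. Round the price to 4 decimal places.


Answer: Price = V(0,0) = 2.6682

Derivation:
dt = T/N = 0.125000
u = exp(sigma*sqrt(dt)) = 1.236311; d = 1/u = 0.808858
p = (exp((r-q)*dt) - d) / (u - d) = 0.455661
Discount per step: exp(-r*dt) = 0.996382
Stock lattice S(k, i) with i counting down-moves:
  k=0: S(0,0) = 22.2900
  k=1: S(1,0) = 27.5574; S(1,1) = 18.0294
  k=2: S(2,0) = 34.0695; S(2,1) = 22.2900; S(2,2) = 14.5833
Terminal payoffs V(N, i) = max(K - S_T, 0):
  V(2,0) = 0.000000; V(2,1) = 0.510000; V(2,2) = 8.216743
Backward induction: V(k, i) = exp(-r*dt) * [p * V(k+1, i) + (1-p) * V(k+1, i+1)].
  V(1,0) = exp(-r*dt) * [p*0.000000 + (1-p)*0.510000] = 0.276608
  V(1,1) = exp(-r*dt) * [p*0.510000 + (1-p)*8.216743] = 4.688057
  V(0,0) = exp(-r*dt) * [p*0.276608 + (1-p)*4.688057] = 2.668243


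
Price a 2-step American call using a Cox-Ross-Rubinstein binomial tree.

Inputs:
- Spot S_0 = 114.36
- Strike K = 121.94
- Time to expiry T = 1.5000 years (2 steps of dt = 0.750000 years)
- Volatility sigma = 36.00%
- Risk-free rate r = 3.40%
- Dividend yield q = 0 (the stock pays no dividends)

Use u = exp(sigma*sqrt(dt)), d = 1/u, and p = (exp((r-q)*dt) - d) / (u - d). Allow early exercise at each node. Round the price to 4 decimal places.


Answer: Price = V(0,0) = 18.6547

Derivation:
dt = T/N = 0.750000
u = exp(sigma*sqrt(dt)) = 1.365839; d = 1/u = 0.732151
p = (exp((r-q)*dt) - d) / (u - d) = 0.463441
Discount per step: exp(-r*dt) = 0.974822
Stock lattice S(k, i) with i counting down-moves:
  k=0: S(0,0) = 114.3600
  k=1: S(1,0) = 156.1974; S(1,1) = 83.7287
  k=2: S(2,0) = 213.3405; S(2,1) = 114.3600; S(2,2) = 61.3020
Terminal payoffs V(N, i) = max(S_T - K, 0):
  V(2,0) = 91.400538; V(2,1) = 0.000000; V(2,2) = 0.000000
Backward induction: V(k, i) = exp(-r*dt) * [p * V(k+1, i) + (1-p) * V(k+1, i+1)]; then take max(V_cont, immediate exercise) for American.
  V(1,0) = exp(-r*dt) * [p*91.400538 + (1-p)*0.000000] = 41.292264; exercise = 34.257388; V(1,0) = max -> 41.292264
  V(1,1) = exp(-r*dt) * [p*0.000000 + (1-p)*0.000000] = 0.000000; exercise = 0.000000; V(1,1) = max -> 0.000000
  V(0,0) = exp(-r*dt) * [p*41.292264 + (1-p)*0.000000] = 18.654716; exercise = 0.000000; V(0,0) = max -> 18.654716


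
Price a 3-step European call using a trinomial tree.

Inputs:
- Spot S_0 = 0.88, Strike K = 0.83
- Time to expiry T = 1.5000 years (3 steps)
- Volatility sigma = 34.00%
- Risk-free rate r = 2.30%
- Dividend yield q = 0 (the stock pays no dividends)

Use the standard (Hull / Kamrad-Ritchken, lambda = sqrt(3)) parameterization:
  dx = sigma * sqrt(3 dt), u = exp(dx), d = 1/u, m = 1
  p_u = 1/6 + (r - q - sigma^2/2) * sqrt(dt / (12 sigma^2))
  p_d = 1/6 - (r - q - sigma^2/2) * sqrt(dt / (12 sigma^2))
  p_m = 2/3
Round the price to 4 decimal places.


dt = T/N = 0.500000; dx = sigma*sqrt(3*dt) = 0.416413
u = exp(dx) = 1.516512; d = 1/u = 0.659408
p_u = 0.145774, p_m = 0.666667, p_d = 0.187559
Discount per step: exp(-r*dt) = 0.988566
Stock lattice S(k, j) with j the centered position index:
  k=0: S(0,+0) = 0.8800
  k=1: S(1,-1) = 0.5803; S(1,+0) = 0.8800; S(1,+1) = 1.3345
  k=2: S(2,-2) = 0.3826; S(2,-1) = 0.5803; S(2,+0) = 0.8800; S(2,+1) = 1.3345; S(2,+2) = 2.0238
  k=3: S(3,-3) = 0.2523; S(3,-2) = 0.3826; S(3,-1) = 0.5803; S(3,+0) = 0.8800; S(3,+1) = 1.3345; S(3,+2) = 2.0238; S(3,+3) = 3.0692
Terminal payoffs V(N, j) = max(S_T - K, 0):
  V(3,-3) = 0.000000; V(3,-2) = 0.000000; V(3,-1) = 0.000000; V(3,+0) = 0.050000; V(3,+1) = 0.504531; V(3,+2) = 1.193833; V(3,+3) = 2.239168
Backward induction: V(k, j) = exp(-r*dt) * [p_u * V(k+1, j+1) + p_m * V(k+1, j) + p_d * V(k+1, j-1)]
  V(2,-2) = exp(-r*dt) * [p_u*0.000000 + p_m*0.000000 + p_d*0.000000] = 0.000000
  V(2,-1) = exp(-r*dt) * [p_u*0.050000 + p_m*0.000000 + p_d*0.000000] = 0.007205
  V(2,+0) = exp(-r*dt) * [p_u*0.504531 + p_m*0.050000 + p_d*0.000000] = 0.105659
  V(2,+1) = exp(-r*dt) * [p_u*1.193833 + p_m*0.504531 + p_d*0.050000] = 0.513819
  V(2,+2) = exp(-r*dt) * [p_u*2.239168 + p_m*1.193833 + p_d*0.504531] = 1.203016
  V(1,-1) = exp(-r*dt) * [p_u*0.105659 + p_m*0.007205 + p_d*0.000000] = 0.019975
  V(1,+0) = exp(-r*dt) * [p_u*0.513819 + p_m*0.105659 + p_d*0.007205] = 0.145015
  V(1,+1) = exp(-r*dt) * [p_u*1.203016 + p_m*0.513819 + p_d*0.105659] = 0.531583
  V(0,+0) = exp(-r*dt) * [p_u*0.531583 + p_m*0.145015 + p_d*0.019975] = 0.175880

Answer: Price = V(0,0) = 0.1759


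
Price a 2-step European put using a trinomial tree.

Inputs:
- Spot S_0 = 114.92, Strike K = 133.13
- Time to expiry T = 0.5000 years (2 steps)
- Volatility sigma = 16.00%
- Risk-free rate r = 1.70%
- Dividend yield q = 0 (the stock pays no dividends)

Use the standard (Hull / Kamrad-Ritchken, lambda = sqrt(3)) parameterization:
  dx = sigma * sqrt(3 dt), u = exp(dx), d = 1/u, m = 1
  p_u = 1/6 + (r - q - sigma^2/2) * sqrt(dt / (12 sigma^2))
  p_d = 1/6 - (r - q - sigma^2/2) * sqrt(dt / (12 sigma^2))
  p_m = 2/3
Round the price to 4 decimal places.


Answer: Price = V(0,0) = 17.6159

Derivation:
dt = T/N = 0.250000; dx = sigma*sqrt(3*dt) = 0.138564
u = exp(dx) = 1.148623; d = 1/u = 0.870607
p_u = 0.170456, p_m = 0.666667, p_d = 0.162878
Discount per step: exp(-r*dt) = 0.995759
Stock lattice S(k, j) with j the centered position index:
  k=0: S(0,+0) = 114.9200
  k=1: S(1,-1) = 100.0502; S(1,+0) = 114.9200; S(1,+1) = 131.9998
  k=2: S(2,-2) = 87.1045; S(2,-1) = 100.0502; S(2,+0) = 114.9200; S(2,+1) = 131.9998; S(2,+2) = 151.6180
Terminal payoffs V(N, j) = max(K - S_T, 0):
  V(2,-2) = 46.025539; V(2,-1) = 33.079789; V(2,+0) = 18.210000; V(2,+1) = 1.130214; V(2,+2) = 0.000000
Backward induction: V(k, j) = exp(-r*dt) * [p_u * V(k+1, j+1) + p_m * V(k+1, j) + p_d * V(k+1, j-1)]
  V(1,-1) = exp(-r*dt) * [p_u*18.210000 + p_m*33.079789 + p_d*46.025539] = 32.515243
  V(1,+0) = exp(-r*dt) * [p_u*1.130214 + p_m*18.210000 + p_d*33.079789] = 17.645462
  V(1,+1) = exp(-r*dt) * [p_u*0.000000 + p_m*1.130214 + p_d*18.210000] = 3.703707
  V(0,+0) = exp(-r*dt) * [p_u*3.703707 + p_m*17.645462 + p_d*32.515243] = 17.615943


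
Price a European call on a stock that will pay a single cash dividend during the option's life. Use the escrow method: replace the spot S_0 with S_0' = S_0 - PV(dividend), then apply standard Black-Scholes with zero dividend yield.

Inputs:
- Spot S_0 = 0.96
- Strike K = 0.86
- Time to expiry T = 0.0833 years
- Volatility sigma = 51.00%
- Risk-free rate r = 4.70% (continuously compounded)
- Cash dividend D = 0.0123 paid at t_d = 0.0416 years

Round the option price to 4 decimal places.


PV(D) = D * exp(-r * t_d) = 0.0123 * 0.99804671 = 0.01227597
S_0' = S_0 - PV(D) = 0.9600 - 0.01227597 = 0.94772403
d1 = (ln(S_0'/K) + (r + sigma^2/2)*T) / (sigma*sqrt(T)) = 0.76007556
d2 = d1 - sigma*sqrt(T) = 0.61288068
exp(-rT) = 0.99609255
N(d1) = 0.77639529; N(d2) = 0.73002238
C = S_0' * N(d1) - K * exp(-rT) * N(d2) = 0.94772403 * 0.77639529 - 0.8600 * 0.99609255 * 0.73002238 = 0.1104

Answer: Price = 0.1104


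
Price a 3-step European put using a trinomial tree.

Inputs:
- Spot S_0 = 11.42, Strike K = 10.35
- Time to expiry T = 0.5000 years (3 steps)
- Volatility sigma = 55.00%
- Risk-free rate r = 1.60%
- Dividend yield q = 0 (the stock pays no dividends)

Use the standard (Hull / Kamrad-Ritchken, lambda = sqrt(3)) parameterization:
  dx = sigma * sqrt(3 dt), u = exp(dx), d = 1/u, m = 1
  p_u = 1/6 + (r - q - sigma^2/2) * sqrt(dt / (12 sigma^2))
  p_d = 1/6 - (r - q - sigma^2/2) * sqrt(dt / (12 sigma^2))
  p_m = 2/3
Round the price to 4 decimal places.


dt = T/N = 0.166667; dx = sigma*sqrt(3*dt) = 0.388909
u = exp(dx) = 1.475370; d = 1/u = 0.677796
p_u = 0.137686, p_m = 0.666667, p_d = 0.195647
Discount per step: exp(-r*dt) = 0.997337
Stock lattice S(k, j) with j the centered position index:
  k=0: S(0,+0) = 11.4200
  k=1: S(1,-1) = 7.7404; S(1,+0) = 11.4200; S(1,+1) = 16.8487
  k=2: S(2,-2) = 5.2464; S(2,-1) = 7.7404; S(2,+0) = 11.4200; S(2,+1) = 16.8487; S(2,+2) = 24.8581
  k=3: S(3,-3) = 3.5560; S(3,-2) = 5.2464; S(3,-1) = 7.7404; S(3,+0) = 11.4200; S(3,+1) = 16.8487; S(3,+2) = 24.8581; S(3,+3) = 36.6749
Terminal payoffs V(N, j) = max(K - S_T, 0):
  V(3,-3) = 6.793987; V(3,-2) = 5.103565; V(3,-1) = 2.609568; V(3,+0) = 0.000000; V(3,+1) = 0.000000; V(3,+2) = 0.000000; V(3,+3) = 0.000000
Backward induction: V(k, j) = exp(-r*dt) * [p_u * V(k+1, j+1) + p_m * V(k+1, j) + p_d * V(k+1, j-1)]
  V(2,-2) = exp(-r*dt) * [p_u*2.609568 + p_m*5.103565 + p_d*6.793987] = 5.077346
  V(2,-1) = exp(-r*dt) * [p_u*0.000000 + p_m*2.609568 + p_d*5.103565] = 2.730919
  V(2,+0) = exp(-r*dt) * [p_u*0.000000 + p_m*0.000000 + p_d*2.609568] = 0.509195
  V(2,+1) = exp(-r*dt) * [p_u*0.000000 + p_m*0.000000 + p_d*0.000000] = 0.000000
  V(2,+2) = exp(-r*dt) * [p_u*0.000000 + p_m*0.000000 + p_d*0.000000] = 0.000000
  V(1,-1) = exp(-r*dt) * [p_u*0.509195 + p_m*2.730919 + p_d*5.077346] = 2.876410
  V(1,+0) = exp(-r*dt) * [p_u*0.000000 + p_m*0.509195 + p_d*2.730919] = 0.871434
  V(1,+1) = exp(-r*dt) * [p_u*0.000000 + p_m*0.000000 + p_d*0.509195] = 0.099357
  V(0,+0) = exp(-r*dt) * [p_u*0.099357 + p_m*0.871434 + p_d*2.876410] = 1.154316

Answer: Price = V(0,0) = 1.1543


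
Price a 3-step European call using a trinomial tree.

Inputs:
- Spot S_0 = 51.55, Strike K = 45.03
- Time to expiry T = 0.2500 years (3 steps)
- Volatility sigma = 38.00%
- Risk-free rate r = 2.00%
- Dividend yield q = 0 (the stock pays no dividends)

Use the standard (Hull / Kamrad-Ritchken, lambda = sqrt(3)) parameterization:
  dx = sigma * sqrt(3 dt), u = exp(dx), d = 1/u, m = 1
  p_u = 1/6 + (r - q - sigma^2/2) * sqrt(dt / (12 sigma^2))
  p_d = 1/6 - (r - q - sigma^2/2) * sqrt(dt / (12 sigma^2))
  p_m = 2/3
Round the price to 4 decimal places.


Answer: Price = V(0,0) = 8.0521

Derivation:
dt = T/N = 0.083333; dx = sigma*sqrt(3*dt) = 0.190000
u = exp(dx) = 1.209250; d = 1/u = 0.826959
p_u = 0.155219, p_m = 0.666667, p_d = 0.178114
Discount per step: exp(-r*dt) = 0.998335
Stock lattice S(k, j) with j the centered position index:
  k=0: S(0,+0) = 51.5500
  k=1: S(1,-1) = 42.6297; S(1,+0) = 51.5500; S(1,+1) = 62.3368
  k=2: S(2,-2) = 35.2531; S(2,-1) = 42.6297; S(2,+0) = 51.5500; S(2,+1) = 62.3368; S(2,+2) = 75.3808
  k=3: S(3,-3) = 29.1528; S(3,-2) = 35.2531; S(3,-1) = 42.6297; S(3,+0) = 51.5500; S(3,+1) = 62.3368; S(3,+2) = 75.3808; S(3,+3) = 91.1542
Terminal payoffs V(N, j) = max(S_T - K, 0):
  V(3,-3) = 0.000000; V(3,-2) = 0.000000; V(3,-1) = 0.000000; V(3,+0) = 6.520000; V(3,+1) = 17.306817; V(3,+2) = 30.350771; V(3,+3) = 46.124167
Backward induction: V(k, j) = exp(-r*dt) * [p_u * V(k+1, j+1) + p_m * V(k+1, j) + p_d * V(k+1, j-1)]
  V(2,-2) = exp(-r*dt) * [p_u*0.000000 + p_m*0.000000 + p_d*0.000000] = 0.000000
  V(2,-1) = exp(-r*dt) * [p_u*6.520000 + p_m*0.000000 + p_d*0.000000] = 1.010345
  V(2,+0) = exp(-r*dt) * [p_u*17.306817 + p_m*6.520000 + p_d*0.000000] = 7.021307
  V(2,+1) = exp(-r*dt) * [p_u*30.350771 + p_m*17.306817 + p_d*6.520000] = 17.381214
  V(2,+2) = exp(-r*dt) * [p_u*46.124167 + p_m*30.350771 + p_d*17.306817] = 30.425044
  V(1,-1) = exp(-r*dt) * [p_u*7.021307 + p_m*1.010345 + p_d*0.000000] = 1.760469
  V(1,+0) = exp(-r*dt) * [p_u*17.381214 + p_m*7.021307 + p_d*1.010345] = 7.546140
  V(1,+1) = exp(-r*dt) * [p_u*30.425044 + p_m*17.381214 + p_d*7.021307] = 17.531380
  V(0,+0) = exp(-r*dt) * [p_u*17.531380 + p_m*7.546140 + p_d*1.760469] = 8.052101


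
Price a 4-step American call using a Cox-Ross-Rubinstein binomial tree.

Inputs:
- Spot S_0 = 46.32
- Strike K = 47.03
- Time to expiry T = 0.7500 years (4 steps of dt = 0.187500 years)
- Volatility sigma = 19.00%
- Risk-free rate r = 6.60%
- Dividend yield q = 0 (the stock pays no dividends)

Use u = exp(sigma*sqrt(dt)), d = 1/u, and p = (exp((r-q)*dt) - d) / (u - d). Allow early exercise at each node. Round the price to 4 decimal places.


dt = T/N = 0.187500
u = exp(sigma*sqrt(dt)) = 1.085752; d = 1/u = 0.921021
p = (exp((r-q)*dt) - d) / (u - d) = 0.555033
Discount per step: exp(-r*dt) = 0.987701
Stock lattice S(k, i) with i counting down-moves:
  k=0: S(0,0) = 46.3200
  k=1: S(1,0) = 50.2920; S(1,1) = 42.6617
  k=2: S(2,0) = 54.6046; S(2,1) = 46.3200; S(2,2) = 39.2923
  k=3: S(3,0) = 59.2871; S(3,1) = 50.2920; S(3,2) = 42.6617; S(3,3) = 36.1891
  k=4: S(4,0) = 64.3710; S(4,1) = 54.6046; S(4,2) = 46.3200; S(4,3) = 39.2923; S(4,4) = 33.3309
Terminal payoffs V(N, i) = max(S_T - K, 0):
  V(4,0) = 17.341017; V(4,1) = 7.574629; V(4,2) = 0.000000; V(4,3) = 0.000000; V(4,4) = 0.000000
Backward induction: V(k, i) = exp(-r*dt) * [p * V(k+1, i) + (1-p) * V(k+1, i+1)]; then take max(V_cont, immediate exercise) for American.
  V(3,0) = exp(-r*dt) * [p*17.341017 + (1-p)*7.574629] = 12.835470; exercise = 12.257060; V(3,0) = max -> 12.835470
  V(3,1) = exp(-r*dt) * [p*7.574629 + (1-p)*0.000000] = 4.152463; exercise = 3.262011; V(3,1) = max -> 4.152463
  V(3,2) = exp(-r*dt) * [p*0.000000 + (1-p)*0.000000] = 0.000000; exercise = 0.000000; V(3,2) = max -> 0.000000
  V(3,3) = exp(-r*dt) * [p*0.000000 + (1-p)*0.000000] = 0.000000; exercise = 0.000000; V(3,3) = max -> 0.000000
  V(2,0) = exp(-r*dt) * [p*12.835470 + (1-p)*4.152463] = 8.861476; exercise = 7.574629; V(2,0) = max -> 8.861476
  V(2,1) = exp(-r*dt) * [p*4.152463 + (1-p)*0.000000] = 2.276408; exercise = 0.000000; V(2,1) = max -> 2.276408
  V(2,2) = exp(-r*dt) * [p*0.000000 + (1-p)*0.000000] = 0.000000; exercise = 0.000000; V(2,2) = max -> 0.000000
  V(1,0) = exp(-r*dt) * [p*8.861476 + (1-p)*2.276408] = 5.858389; exercise = 3.262011; V(1,0) = max -> 5.858389
  V(1,1) = exp(-r*dt) * [p*2.276408 + (1-p)*0.000000] = 1.247942; exercise = 0.000000; V(1,1) = max -> 1.247942
  V(0,0) = exp(-r*dt) * [p*5.858389 + (1-p)*1.247942] = 3.760072; exercise = 0.000000; V(0,0) = max -> 3.760072

Answer: Price = V(0,0) = 3.7601


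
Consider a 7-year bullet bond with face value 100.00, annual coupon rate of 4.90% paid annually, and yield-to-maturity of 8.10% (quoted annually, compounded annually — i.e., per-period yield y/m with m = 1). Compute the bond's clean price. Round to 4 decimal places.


Answer: Price = 83.3964

Derivation:
Coupon per period c = face * coupon_rate / m = 4.900000
Periods per year m = 1; per-period yield y/m = 0.081000
Number of cashflows N = 7
Cashflows (t years, CF_t, discount factor 1/(1+y/m)^(m*t), PV):
  t = 1.0000: CF_t = 4.900000, DF = 0.925069, PV = 4.532840
  t = 2.0000: CF_t = 4.900000, DF = 0.855753, PV = 4.193191
  t = 3.0000: CF_t = 4.900000, DF = 0.791631, PV = 3.878993
  t = 4.0000: CF_t = 4.900000, DF = 0.732314, PV = 3.588338
  t = 5.0000: CF_t = 4.900000, DF = 0.677441, PV = 3.319461
  t = 6.0000: CF_t = 4.900000, DF = 0.626680, PV = 3.070732
  t = 7.0000: CF_t = 104.900000, DF = 0.579722, PV = 60.812888
Price P = sum_t PV_t = 83.396444


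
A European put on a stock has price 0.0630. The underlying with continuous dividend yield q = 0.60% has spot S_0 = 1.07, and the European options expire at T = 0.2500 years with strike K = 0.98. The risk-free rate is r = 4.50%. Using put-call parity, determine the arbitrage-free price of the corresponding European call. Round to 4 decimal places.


Answer: Call price = 0.1624

Derivation:
Put-call parity: C - P = S_0 * exp(-qT) - K * exp(-rT).
S_0 * exp(-qT) = 1.0700 * 0.99850112 = 1.06839620
K * exp(-rT) = 0.9800 * 0.98881304 = 0.96903678
C = P + S*exp(-qT) - K*exp(-rT)
C = 0.0630 + 1.06839620 - 0.96903678 = 0.1624


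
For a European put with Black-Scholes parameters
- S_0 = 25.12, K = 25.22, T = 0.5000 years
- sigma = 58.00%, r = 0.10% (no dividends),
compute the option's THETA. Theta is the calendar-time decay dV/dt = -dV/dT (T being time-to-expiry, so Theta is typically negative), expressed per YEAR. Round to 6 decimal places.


Answer: Theta = -4.016613

Derivation:
d1 = 0.1965927802; d2 = -0.2135291528
phi(d1) = 0.3913069871; exp(-qT) = 1.0000000000; exp(-rT) = 0.9995001250
Theta = -S*exp(-qT)*phi(d1)*sigma/(2*sqrt(T)) + r*K*exp(-rT)*N(-d2) - q*S*exp(-qT)*N(-d1)
N(-d1) = 0.4220731104; N(-d2) = 0.5845428736; sqrt(T) = 0.7071067812
Term 1 = -25.1200 * 1.0000000000 * 0.3913069871 * 0.5800 / (2 * 0.7071067812) = -4.0313474788
Term 2 = 0.0010 * 25.2200 * 0.9995001250 * 0.5845428736 = 0.0147348020
Term 3 = 0 (no dividend yield, q = 0)
Theta = -4.0313474788 + (0.0147348020) + (0.0000000000) = -4.016613


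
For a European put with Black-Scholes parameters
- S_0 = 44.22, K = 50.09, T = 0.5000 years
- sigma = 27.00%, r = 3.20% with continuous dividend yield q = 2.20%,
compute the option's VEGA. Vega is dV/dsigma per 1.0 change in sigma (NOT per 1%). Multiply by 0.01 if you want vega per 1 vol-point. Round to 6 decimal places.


d1 = -0.5312163889; d2 = -0.7221352199
phi(d1) = 0.3464440452; exp(-qT) = 0.9890602788; exp(-rT) = 0.9841273201
Vega = S * exp(-qT) * phi(d1) * sqrt(T) = 44.2200 * 0.9890602788 * 0.3464440452 * 0.7071067812 = 10.714196

Answer: Vega = 10.714196


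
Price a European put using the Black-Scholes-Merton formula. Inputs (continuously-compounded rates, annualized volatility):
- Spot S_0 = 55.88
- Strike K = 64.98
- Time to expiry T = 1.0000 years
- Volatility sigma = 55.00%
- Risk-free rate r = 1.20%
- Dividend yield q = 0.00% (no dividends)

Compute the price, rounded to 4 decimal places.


Answer: Price = 17.5741

Derivation:
d1 = (ln(S/K) + (r - q + 0.5*sigma^2) * T) / (sigma * sqrt(T)) = 0.02250364
d2 = d1 - sigma * sqrt(T) = -0.52749636
exp(-rT) = 0.98807171; exp(-qT) = 1.00000000
P = K * exp(-rT) * N(-d2) - S_0 * exp(-qT) * N(-d1)
N(-d1) = 0.49102310; N(-d2) = 0.70107553
P = 64.9800 * 0.98807171 * 0.70107553 - 55.8800 * 1.00000000 * 0.49102310 = 17.5741


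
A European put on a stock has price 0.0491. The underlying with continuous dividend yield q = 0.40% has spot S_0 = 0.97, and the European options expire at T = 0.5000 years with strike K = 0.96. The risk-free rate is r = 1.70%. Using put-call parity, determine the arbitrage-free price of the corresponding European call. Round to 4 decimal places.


Put-call parity: C - P = S_0 * exp(-qT) - K * exp(-rT).
S_0 * exp(-qT) = 0.9700 * 0.99800200 = 0.96806194
K * exp(-rT) = 0.9600 * 0.99153602 = 0.95187458
C = P + S*exp(-qT) - K*exp(-rT)
C = 0.0491 + 0.96806194 - 0.95187458 = 0.0653

Answer: Call price = 0.0653


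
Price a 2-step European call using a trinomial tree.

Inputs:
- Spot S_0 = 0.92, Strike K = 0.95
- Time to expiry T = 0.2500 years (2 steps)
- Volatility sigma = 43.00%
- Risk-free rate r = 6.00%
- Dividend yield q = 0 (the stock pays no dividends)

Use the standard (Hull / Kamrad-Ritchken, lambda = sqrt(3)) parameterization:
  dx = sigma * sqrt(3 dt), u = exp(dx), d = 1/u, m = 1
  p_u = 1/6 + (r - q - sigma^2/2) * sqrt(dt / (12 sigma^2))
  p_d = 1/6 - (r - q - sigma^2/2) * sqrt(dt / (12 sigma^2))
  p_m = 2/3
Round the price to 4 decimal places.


dt = T/N = 0.125000; dx = sigma*sqrt(3*dt) = 0.263320
u = exp(dx) = 1.301243; d = 1/u = 0.768496
p_u = 0.158965, p_m = 0.666667, p_d = 0.174369
Discount per step: exp(-r*dt) = 0.992528
Stock lattice S(k, j) with j the centered position index:
  k=0: S(0,+0) = 0.9200
  k=1: S(1,-1) = 0.7070; S(1,+0) = 0.9200; S(1,+1) = 1.1971
  k=2: S(2,-2) = 0.5433; S(2,-1) = 0.7070; S(2,+0) = 0.9200; S(2,+1) = 1.1971; S(2,+2) = 1.5578
Terminal payoffs V(N, j) = max(S_T - K, 0):
  V(2,-2) = 0.000000; V(2,-1) = 0.000000; V(2,+0) = 0.000000; V(2,+1) = 0.247144; V(2,+2) = 0.607775
Backward induction: V(k, j) = exp(-r*dt) * [p_u * V(k+1, j+1) + p_m * V(k+1, j) + p_d * V(k+1, j-1)]
  V(1,-1) = exp(-r*dt) * [p_u*0.000000 + p_m*0.000000 + p_d*0.000000] = 0.000000
  V(1,+0) = exp(-r*dt) * [p_u*0.247144 + p_m*0.000000 + p_d*0.000000] = 0.038994
  V(1,+1) = exp(-r*dt) * [p_u*0.607775 + p_m*0.247144 + p_d*0.000000] = 0.259424
  V(0,+0) = exp(-r*dt) * [p_u*0.259424 + p_m*0.038994 + p_d*0.000000] = 0.066733

Answer: Price = V(0,0) = 0.0667


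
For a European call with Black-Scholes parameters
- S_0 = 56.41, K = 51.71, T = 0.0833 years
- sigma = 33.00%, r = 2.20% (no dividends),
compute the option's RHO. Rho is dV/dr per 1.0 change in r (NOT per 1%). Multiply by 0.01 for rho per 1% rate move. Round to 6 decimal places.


Answer: Rho = 3.490921

Derivation:
d1 = 0.9802591371; d2 = 0.8850153972
phi(d1) = 0.2467468119; exp(-qT) = 1.0000000000; exp(-rT) = 0.9981690782
N(d2) = 0.8119258365
Rho = K*T*exp(-rT)*N(d2) = 51.7100 * 0.0833 * 0.9981690782 * 0.8119258365 = 3.490921


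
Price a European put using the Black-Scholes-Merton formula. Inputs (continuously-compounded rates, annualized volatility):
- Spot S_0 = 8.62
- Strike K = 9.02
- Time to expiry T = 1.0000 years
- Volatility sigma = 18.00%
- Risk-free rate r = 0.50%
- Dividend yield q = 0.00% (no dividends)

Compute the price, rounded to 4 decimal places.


d1 = (ln(S/K) + (r - q + 0.5*sigma^2) * T) / (sigma * sqrt(T)) = -0.13421805
d2 = d1 - sigma * sqrt(T) = -0.31421805
exp(-rT) = 0.99501248; exp(-qT) = 1.00000000
P = K * exp(-rT) * N(-d2) - S_0 * exp(-qT) * N(-d1)
N(-d1) = 0.55338492; N(-d2) = 0.62332228
P = 9.0200 * 0.99501248 * 0.62332228 - 8.6200 * 1.00000000 * 0.55338492 = 0.8241

Answer: Price = 0.8241


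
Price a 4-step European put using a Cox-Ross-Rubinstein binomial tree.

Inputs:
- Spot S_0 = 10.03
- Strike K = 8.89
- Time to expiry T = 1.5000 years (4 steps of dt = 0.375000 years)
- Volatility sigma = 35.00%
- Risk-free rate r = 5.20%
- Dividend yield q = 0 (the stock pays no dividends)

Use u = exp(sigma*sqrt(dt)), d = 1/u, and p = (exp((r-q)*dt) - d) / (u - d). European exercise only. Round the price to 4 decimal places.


Answer: Price = V(0,0) = 0.8469

Derivation:
dt = T/N = 0.375000
u = exp(sigma*sqrt(dt)) = 1.239032; d = 1/u = 0.807082
p = (exp((r-q)*dt) - d) / (u - d) = 0.492209
Discount per step: exp(-r*dt) = 0.980689
Stock lattice S(k, i) with i counting down-moves:
  k=0: S(0,0) = 10.0300
  k=1: S(1,0) = 12.4275; S(1,1) = 8.0950
  k=2: S(2,0) = 15.3981; S(2,1) = 10.0300; S(2,2) = 6.5334
  k=3: S(3,0) = 19.0787; S(3,1) = 12.4275; S(3,2) = 8.0950; S(3,3) = 5.2729
  k=4: S(4,0) = 23.6391; S(4,1) = 15.3981; S(4,2) = 10.0300; S(4,3) = 6.5334; S(4,4) = 4.2557
Terminal payoffs V(N, i) = max(K - S_T, 0):
  V(4,0) = 0.000000; V(4,1) = 0.000000; V(4,2) = 0.000000; V(4,3) = 2.356650; V(4,4) = 4.634300
Backward induction: V(k, i) = exp(-r*dt) * [p * V(k+1, i) + (1-p) * V(k+1, i+1)].
  V(3,0) = exp(-r*dt) * [p*0.000000 + (1-p)*0.000000] = 0.000000
  V(3,1) = exp(-r*dt) * [p*0.000000 + (1-p)*0.000000] = 0.000000
  V(3,2) = exp(-r*dt) * [p*0.000000 + (1-p)*2.356650] = 1.173577
  V(3,3) = exp(-r*dt) * [p*2.356650 + (1-p)*4.634300] = 3.445377
  V(2,0) = exp(-r*dt) * [p*0.000000 + (1-p)*0.000000] = 0.000000
  V(2,1) = exp(-r*dt) * [p*0.000000 + (1-p)*1.173577] = 0.584424
  V(2,2) = exp(-r*dt) * [p*1.173577 + (1-p)*3.445377] = 2.282237
  V(1,0) = exp(-r*dt) * [p*0.000000 + (1-p)*0.584424] = 0.291035
  V(1,1) = exp(-r*dt) * [p*0.584424 + (1-p)*2.282237] = 1.418624
  V(0,0) = exp(-r*dt) * [p*0.291035 + (1-p)*1.418624] = 0.846937


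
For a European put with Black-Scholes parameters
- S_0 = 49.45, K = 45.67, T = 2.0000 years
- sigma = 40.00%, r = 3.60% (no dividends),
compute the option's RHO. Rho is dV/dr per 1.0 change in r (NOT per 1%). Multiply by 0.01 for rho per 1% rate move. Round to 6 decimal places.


Answer: Rho = -43.005604

Derivation:
d1 = 0.5506955229; d2 = -0.0149899021
phi(d1) = 0.3428126083; exp(-qT) = 1.0000000000; exp(-rT) = 0.9305308958
N(-d2) = 0.5059798818
Rho = -K*T*exp(-rT)*N(-d2) = -45.6700 * 2.0000 * 0.9305308958 * 0.5059798818 = -43.005604


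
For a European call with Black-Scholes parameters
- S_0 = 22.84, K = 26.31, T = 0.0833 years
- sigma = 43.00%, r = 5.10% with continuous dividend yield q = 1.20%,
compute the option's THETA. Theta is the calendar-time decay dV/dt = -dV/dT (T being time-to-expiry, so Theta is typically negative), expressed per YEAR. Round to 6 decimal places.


d1 = -1.0514114765; d2 = -1.1755169558
phi(d1) = 0.2295414675; exp(-qT) = 0.9990008994; exp(-rT) = 0.9957607113
Theta = -S*exp(-qT)*phi(d1)*sigma/(2*sqrt(T)) - r*K*exp(-rT)*N(d2) + q*S*exp(-qT)*N(d1)
N(d1) = 0.1465348236; N(d2) = 0.1198939788; sqrt(T) = 0.2886173938
Term 1 = -22.8400 * 0.9990008994 * 0.2295414675 * 0.4300 / (2 * 0.2886173938) = -3.9015672027
Term 2 = -0.0510 * 26.3100 * 0.9957607113 * 0.1198939788 = -0.1601929444
Term 3 = 0.0120 * 22.8400 * 0.9990008994 * 0.1465348236 = 0.0401221383
Theta = -3.9015672027 + (-0.1601929444) + (0.0401221383) = -4.021638

Answer: Theta = -4.021638


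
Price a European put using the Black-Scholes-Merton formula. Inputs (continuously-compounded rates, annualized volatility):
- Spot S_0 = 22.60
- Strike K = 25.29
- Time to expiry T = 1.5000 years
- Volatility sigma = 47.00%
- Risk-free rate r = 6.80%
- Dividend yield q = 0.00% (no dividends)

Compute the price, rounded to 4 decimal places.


Answer: Price = 5.2657

Derivation:
d1 = (ln(S/K) + (r - q + 0.5*sigma^2) * T) / (sigma * sqrt(T)) = 0.26964512
d2 = d1 - sigma * sqrt(T) = -0.30598497
exp(-rT) = 0.90302955; exp(-qT) = 1.00000000
P = K * exp(-rT) * N(-d2) - S_0 * exp(-qT) * N(-d1)
N(-d1) = 0.39371664; N(-d2) = 0.62019195
P = 25.2900 * 0.90302955 * 0.62019195 - 22.6000 * 1.00000000 * 0.39371664 = 5.2657


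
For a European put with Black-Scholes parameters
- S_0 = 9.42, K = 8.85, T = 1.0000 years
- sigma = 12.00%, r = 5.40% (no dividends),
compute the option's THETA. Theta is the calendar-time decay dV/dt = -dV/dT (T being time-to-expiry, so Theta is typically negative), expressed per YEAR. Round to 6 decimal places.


Answer: Theta = -0.050519

Derivation:
d1 = 1.0301469131; d2 = 0.9101469131
phi(d1) = 0.2346782471; exp(-qT) = 1.0000000000; exp(-rT) = 0.9474321065
Theta = -S*exp(-qT)*phi(d1)*sigma/(2*sqrt(T)) + r*K*exp(-rT)*N(-d2) - q*S*exp(-qT)*N(-d1)
N(-d1) = 0.1514705229; N(-d2) = 0.1813725183; sqrt(T) = 1.0000000000
Term 1 = -9.4200 * 1.0000000000 * 0.2346782471 * 0.1200 / (2 * 1.0000000000) = -0.1326401453
Term 2 = 0.0540 * 8.8500 * 0.9474321065 * 0.1813725183 = 0.0821214505
Term 3 = 0 (no dividend yield, q = 0)
Theta = -0.1326401453 + (0.0821214505) + (0.0000000000) = -0.050519


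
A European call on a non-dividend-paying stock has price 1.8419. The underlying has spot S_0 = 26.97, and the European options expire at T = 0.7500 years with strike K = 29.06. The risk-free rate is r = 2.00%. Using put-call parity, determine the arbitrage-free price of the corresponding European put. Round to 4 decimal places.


Put-call parity: C - P = S_0 * exp(-qT) - K * exp(-rT).
S_0 * exp(-qT) = 26.9700 * 1.00000000 = 26.97000000
K * exp(-rT) = 29.0600 * 0.98511194 = 28.62735296
P = C - S*exp(-qT) + K*exp(-rT)
P = 1.8419 - 26.97000000 + 28.62735296 = 3.4993

Answer: Put price = 3.4993


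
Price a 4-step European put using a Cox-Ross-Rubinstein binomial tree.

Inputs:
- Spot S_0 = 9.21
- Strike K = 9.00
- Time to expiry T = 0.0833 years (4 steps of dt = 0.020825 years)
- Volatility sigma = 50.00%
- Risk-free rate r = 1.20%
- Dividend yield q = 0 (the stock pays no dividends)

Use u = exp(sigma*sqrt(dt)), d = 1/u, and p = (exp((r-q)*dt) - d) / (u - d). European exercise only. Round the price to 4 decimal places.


Answer: Price = V(0,0) = 0.4224

Derivation:
dt = T/N = 0.020825
u = exp(sigma*sqrt(dt)) = 1.074821; d = 1/u = 0.930387
p = (exp((r-q)*dt) - d) / (u - d) = 0.483700
Discount per step: exp(-r*dt) = 0.999750
Stock lattice S(k, i) with i counting down-moves:
  k=0: S(0,0) = 9.2100
  k=1: S(1,0) = 9.8991; S(1,1) = 8.5689
  k=2: S(2,0) = 10.6398; S(2,1) = 9.2100; S(2,2) = 7.9724
  k=3: S(3,0) = 11.4358; S(3,1) = 9.8991; S(3,2) = 8.5689; S(3,3) = 7.4174
  k=4: S(4,0) = 12.2915; S(4,1) = 10.6398; S(4,2) = 9.2100; S(4,3) = 7.9724; S(4,4) = 6.9010
Terminal payoffs V(N, i) = max(K - S_T, 0):
  V(4,0) = 0.000000; V(4,1) = 0.000000; V(4,2) = 0.000000; V(4,3) = 1.027635; V(4,4) = 2.098958
Backward induction: V(k, i) = exp(-r*dt) * [p * V(k+1, i) + (1-p) * V(k+1, i+1)].
  V(3,0) = exp(-r*dt) * [p*0.000000 + (1-p)*0.000000] = 0.000000
  V(3,1) = exp(-r*dt) * [p*0.000000 + (1-p)*0.000000] = 0.000000
  V(3,2) = exp(-r*dt) * [p*0.000000 + (1-p)*1.027635] = 0.530436
  V(3,3) = exp(-r*dt) * [p*1.027635 + (1-p)*2.098958] = 1.580364
  V(2,0) = exp(-r*dt) * [p*0.000000 + (1-p)*0.000000] = 0.000000
  V(2,1) = exp(-r*dt) * [p*0.000000 + (1-p)*0.530436] = 0.273796
  V(2,2) = exp(-r*dt) * [p*0.530436 + (1-p)*1.580364] = 1.072246
  V(1,0) = exp(-r*dt) * [p*0.000000 + (1-p)*0.273796] = 0.141326
  V(1,1) = exp(-r*dt) * [p*0.273796 + (1-p)*1.072246] = 0.685865
  V(0,0) = exp(-r*dt) * [p*0.141326 + (1-p)*0.685865] = 0.422366


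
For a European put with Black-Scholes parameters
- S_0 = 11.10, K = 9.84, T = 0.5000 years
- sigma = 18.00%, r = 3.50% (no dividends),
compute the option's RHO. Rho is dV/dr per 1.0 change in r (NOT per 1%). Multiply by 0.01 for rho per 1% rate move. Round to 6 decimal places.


d1 = 1.1477867051; d2 = 1.0205074845
phi(d1) = 0.2064605980; exp(-qT) = 1.0000000000; exp(-rT) = 0.9826522357
N(-d2) = 0.1537439207
Rho = -K*T*exp(-rT)*N(-d2) = -9.8400 * 0.5000 * 0.9826522357 * 0.1537439207 = -0.743298

Answer: Rho = -0.743298


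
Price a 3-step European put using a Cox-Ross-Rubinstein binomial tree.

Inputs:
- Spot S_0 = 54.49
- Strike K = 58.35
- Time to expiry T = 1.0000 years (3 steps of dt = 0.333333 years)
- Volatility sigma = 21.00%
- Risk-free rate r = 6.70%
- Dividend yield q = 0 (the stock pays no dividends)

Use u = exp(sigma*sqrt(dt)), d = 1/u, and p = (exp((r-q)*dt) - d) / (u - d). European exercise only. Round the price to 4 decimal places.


Answer: Price = V(0,0) = 4.6462

Derivation:
dt = T/N = 0.333333
u = exp(sigma*sqrt(dt)) = 1.128900; d = 1/u = 0.885818
p = (exp((r-q)*dt) - d) / (u - d) = 0.562636
Discount per step: exp(-r*dt) = 0.977914
Stock lattice S(k, i) with i counting down-moves:
  k=0: S(0,0) = 54.4900
  k=1: S(1,0) = 61.5138; S(1,1) = 48.2682
  k=2: S(2,0) = 69.4429; S(2,1) = 54.4900; S(2,2) = 42.7569
  k=3: S(3,0) = 78.3940; S(3,1) = 61.5138; S(3,2) = 48.2682; S(3,3) = 37.8748
Terminal payoffs V(N, i) = max(K - S_T, 0):
  V(3,0) = 0.000000; V(3,1) = 0.000000; V(3,2) = 10.081767; V(3,3) = 20.475179
Backward induction: V(k, i) = exp(-r*dt) * [p * V(k+1, i) + (1-p) * V(k+1, i+1)].
  V(2,0) = exp(-r*dt) * [p*0.000000 + (1-p)*0.000000] = 0.000000
  V(2,1) = exp(-r*dt) * [p*0.000000 + (1-p)*10.081767] = 4.312020
  V(2,2) = exp(-r*dt) * [p*10.081767 + (1-p)*20.475179] = 14.304416
  V(1,0) = exp(-r*dt) * [p*0.000000 + (1-p)*4.312020] = 1.844272
  V(1,1) = exp(-r*dt) * [p*4.312020 + (1-p)*14.304416] = 8.490581
  V(0,0) = exp(-r*dt) * [p*1.844272 + (1-p)*8.490581] = 4.646198


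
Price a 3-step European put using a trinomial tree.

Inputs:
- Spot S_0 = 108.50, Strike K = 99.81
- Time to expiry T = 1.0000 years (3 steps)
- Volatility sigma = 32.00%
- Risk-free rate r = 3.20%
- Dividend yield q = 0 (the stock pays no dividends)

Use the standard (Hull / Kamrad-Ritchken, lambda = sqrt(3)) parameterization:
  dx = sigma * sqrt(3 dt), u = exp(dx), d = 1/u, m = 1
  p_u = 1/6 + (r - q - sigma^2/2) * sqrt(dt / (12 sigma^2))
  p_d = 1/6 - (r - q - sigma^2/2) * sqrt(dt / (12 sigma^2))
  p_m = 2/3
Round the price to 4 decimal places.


dt = T/N = 0.333333; dx = sigma*sqrt(3*dt) = 0.320000
u = exp(dx) = 1.377128; d = 1/u = 0.726149
p_u = 0.156667, p_m = 0.666667, p_d = 0.176667
Discount per step: exp(-r*dt) = 0.989390
Stock lattice S(k, j) with j the centered position index:
  k=0: S(0,+0) = 108.5000
  k=1: S(1,-1) = 78.7872; S(1,+0) = 108.5000; S(1,+1) = 149.4184
  k=2: S(2,-2) = 57.2112; S(2,-1) = 78.7872; S(2,+0) = 108.5000; S(2,+1) = 149.4184; S(2,+2) = 205.7682
  k=3: S(3,-3) = 41.5439; S(3,-2) = 57.2112; S(3,-1) = 78.7872; S(3,+0) = 108.5000; S(3,+1) = 149.4184; S(3,+2) = 205.7682; S(3,+3) = 283.3691
Terminal payoffs V(N, j) = max(K - S_T, 0):
  V(3,-3) = 58.266122; V(3,-2) = 42.598772; V(3,-1) = 21.022829; V(3,+0) = 0.000000; V(3,+1) = 0.000000; V(3,+2) = 0.000000; V(3,+3) = 0.000000
Backward induction: V(k, j) = exp(-r*dt) * [p_u * V(k+1, j+1) + p_m * V(k+1, j) + p_d * V(k+1, j-1)]
  V(2,-2) = exp(-r*dt) * [p_u*21.022829 + p_m*42.598772 + p_d*58.266122] = 41.540964
  V(2,-1) = exp(-r*dt) * [p_u*0.000000 + p_m*21.022829 + p_d*42.598772] = 21.312453
  V(2,+0) = exp(-r*dt) * [p_u*0.000000 + p_m*0.000000 + p_d*21.022829] = 3.674627
  V(2,+1) = exp(-r*dt) * [p_u*0.000000 + p_m*0.000000 + p_d*0.000000] = 0.000000
  V(2,+2) = exp(-r*dt) * [p_u*0.000000 + p_m*0.000000 + p_d*0.000000] = 0.000000
  V(1,-1) = exp(-r*dt) * [p_u*3.674627 + p_m*21.312453 + p_d*41.540964] = 21.888174
  V(1,+0) = exp(-r*dt) * [p_u*0.000000 + p_m*3.674627 + p_d*21.312453] = 6.149011
  V(1,+1) = exp(-r*dt) * [p_u*0.000000 + p_m*0.000000 + p_d*3.674627] = 0.642296
  V(0,+0) = exp(-r*dt) * [p_u*0.642296 + p_m*6.149011 + p_d*21.888174] = 7.981288

Answer: Price = V(0,0) = 7.9813


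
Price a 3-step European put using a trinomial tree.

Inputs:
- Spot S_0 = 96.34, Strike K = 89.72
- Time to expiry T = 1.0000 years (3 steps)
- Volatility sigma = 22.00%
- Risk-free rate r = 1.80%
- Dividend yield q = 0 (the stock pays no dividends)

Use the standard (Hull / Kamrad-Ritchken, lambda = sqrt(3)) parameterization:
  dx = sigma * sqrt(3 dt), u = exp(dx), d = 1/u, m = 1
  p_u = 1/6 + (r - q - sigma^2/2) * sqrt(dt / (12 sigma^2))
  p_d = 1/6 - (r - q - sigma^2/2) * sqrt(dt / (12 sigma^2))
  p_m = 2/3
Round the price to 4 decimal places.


dt = T/N = 0.333333; dx = sigma*sqrt(3*dt) = 0.220000
u = exp(dx) = 1.246077; d = 1/u = 0.802519
p_u = 0.161970, p_m = 0.666667, p_d = 0.171364
Discount per step: exp(-r*dt) = 0.994018
Stock lattice S(k, j) with j the centered position index:
  k=0: S(0,+0) = 96.3400
  k=1: S(1,-1) = 77.3147; S(1,+0) = 96.3400; S(1,+1) = 120.0470
  k=2: S(2,-2) = 62.0465; S(2,-1) = 77.3147; S(2,+0) = 96.3400; S(2,+1) = 120.0470; S(2,+2) = 149.5878
  k=3: S(3,-3) = 49.7935; S(3,-2) = 62.0465; S(3,-1) = 77.3147; S(3,+0) = 96.3400; S(3,+1) = 120.0470; S(3,+2) = 149.5878; S(3,+3) = 186.3979
Terminal payoffs V(N, j) = max(K - S_T, 0):
  V(3,-3) = 39.926542; V(3,-2) = 27.673531; V(3,-1) = 12.405339; V(3,+0) = 0.000000; V(3,+1) = 0.000000; V(3,+2) = 0.000000; V(3,+3) = 0.000000
Backward induction: V(k, j) = exp(-r*dt) * [p_u * V(k+1, j+1) + p_m * V(k+1, j) + p_d * V(k+1, j-1)]
  V(2,-2) = exp(-r*dt) * [p_u*12.405339 + p_m*27.673531 + p_d*39.926542] = 27.136956
  V(2,-1) = exp(-r*dt) * [p_u*0.000000 + p_m*12.405339 + p_d*27.673531] = 12.934622
  V(2,+0) = exp(-r*dt) * [p_u*0.000000 + p_m*0.000000 + p_d*12.405339] = 2.113107
  V(2,+1) = exp(-r*dt) * [p_u*0.000000 + p_m*0.000000 + p_d*0.000000] = 0.000000
  V(2,+2) = exp(-r*dt) * [p_u*0.000000 + p_m*0.000000 + p_d*0.000000] = 0.000000
  V(1,-1) = exp(-r*dt) * [p_u*2.113107 + p_m*12.934622 + p_d*27.136956] = 13.534179
  V(1,+0) = exp(-r*dt) * [p_u*0.000000 + p_m*2.113107 + p_d*12.934622] = 3.603576
  V(1,+1) = exp(-r*dt) * [p_u*0.000000 + p_m*0.000000 + p_d*2.113107] = 0.359944
  V(0,+0) = exp(-r*dt) * [p_u*0.359944 + p_m*3.603576 + p_d*13.534179] = 4.751356

Answer: Price = V(0,0) = 4.7514


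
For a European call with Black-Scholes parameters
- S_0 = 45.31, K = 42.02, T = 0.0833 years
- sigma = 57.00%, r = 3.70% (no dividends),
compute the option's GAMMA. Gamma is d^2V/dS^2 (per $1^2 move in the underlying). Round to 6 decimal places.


Answer: Gamma = 0.045773

Derivation:
d1 = 0.5592072074; d2 = 0.3946952929
phi(d1) = 0.3411971270; exp(-qT) = 1.0000000000; exp(-rT) = 0.9969226448
Gamma = exp(-qT) * phi(d1) / (S * sigma * sqrt(T)) = 1.0000000000 * 0.3411971270 / (45.3100 * 0.5700 * 0.2886173938) = 0.045773


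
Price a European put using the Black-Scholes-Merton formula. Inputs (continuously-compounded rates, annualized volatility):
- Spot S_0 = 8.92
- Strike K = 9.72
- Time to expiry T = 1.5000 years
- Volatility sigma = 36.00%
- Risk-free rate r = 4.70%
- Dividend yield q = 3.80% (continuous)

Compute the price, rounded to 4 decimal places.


Answer: Price = 1.8618

Derivation:
d1 = (ln(S/K) + (r - q + 0.5*sigma^2) * T) / (sigma * sqrt(T)) = 0.05627097
d2 = d1 - sigma * sqrt(T) = -0.38463719
exp(-rT) = 0.93192774; exp(-qT) = 0.94459407
P = K * exp(-rT) * N(-d2) - S_0 * exp(-qT) * N(-d1)
N(-d1) = 0.47756297; N(-d2) = 0.64974688
P = 9.7200 * 0.93192774 * 0.64974688 - 8.9200 * 0.94459407 * 0.47756297 = 1.8618


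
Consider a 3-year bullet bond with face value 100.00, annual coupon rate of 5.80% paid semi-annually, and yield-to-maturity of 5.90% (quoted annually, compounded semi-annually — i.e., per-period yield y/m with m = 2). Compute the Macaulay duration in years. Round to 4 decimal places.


Answer: Macaulay duration = 2.7961 years

Derivation:
Coupon per period c = face * coupon_rate / m = 2.900000
Periods per year m = 2; per-period yield y/m = 0.029500
Number of cashflows N = 6
Cashflows (t years, CF_t, discount factor 1/(1+y/m)^(m*t), PV):
  t = 0.5000: CF_t = 2.900000, DF = 0.971345, PV = 2.816901
  t = 1.0000: CF_t = 2.900000, DF = 0.943512, PV = 2.736184
  t = 1.5000: CF_t = 2.900000, DF = 0.916476, PV = 2.657779
  t = 2.0000: CF_t = 2.900000, DF = 0.890214, PV = 2.581622
  t = 2.5000: CF_t = 2.900000, DF = 0.864706, PV = 2.507646
  t = 3.0000: CF_t = 102.900000, DF = 0.839928, PV = 86.428558
Price P = sum_t PV_t = 99.728691
Macaulay numerator sum_t t * PV_t:
  t * PV_t at t = 0.5000: 1.408451
  t * PV_t at t = 1.0000: 2.736184
  t * PV_t at t = 1.5000: 3.986669
  t * PV_t at t = 2.0000: 5.163243
  t * PV_t at t = 2.5000: 6.269115
  t * PV_t at t = 3.0000: 259.285675
Macaulay duration D = (sum_t t * PV_t) / P = 278.849338 / 99.728691 = 2.796079


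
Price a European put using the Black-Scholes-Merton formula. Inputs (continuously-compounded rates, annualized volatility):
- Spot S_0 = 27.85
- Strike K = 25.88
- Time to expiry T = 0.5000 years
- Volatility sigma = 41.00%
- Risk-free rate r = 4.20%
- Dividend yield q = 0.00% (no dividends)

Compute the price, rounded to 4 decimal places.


d1 = (ln(S/K) + (r - q + 0.5*sigma^2) * T) / (sigma * sqrt(T)) = 0.47044158
d2 = d1 - sigma * sqrt(T) = 0.18052780
exp(-rT) = 0.97921896; exp(-qT) = 1.00000000
P = K * exp(-rT) * N(-d2) - S_0 * exp(-qT) * N(-d1)
N(-d1) = 0.31901978; N(-d2) = 0.42836912
P = 25.8800 * 0.97921896 * 0.42836912 - 27.8500 * 1.00000000 * 0.31901978 = 1.9711

Answer: Price = 1.9711


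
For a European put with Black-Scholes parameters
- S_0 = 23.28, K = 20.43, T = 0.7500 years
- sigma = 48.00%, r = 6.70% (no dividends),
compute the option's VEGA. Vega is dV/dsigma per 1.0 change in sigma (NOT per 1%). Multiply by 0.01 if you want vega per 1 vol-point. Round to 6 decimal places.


Answer: Vega = 6.541508

Derivation:
d1 = 0.6428800396; d2 = 0.2271878458
phi(d1) = 0.3244623073; exp(-qT) = 1.0000000000; exp(-rT) = 0.9509916469
Vega = S * exp(-qT) * phi(d1) * sqrt(T) = 23.2800 * 1.0000000000 * 0.3244623073 * 0.8660254038 = 6.541508


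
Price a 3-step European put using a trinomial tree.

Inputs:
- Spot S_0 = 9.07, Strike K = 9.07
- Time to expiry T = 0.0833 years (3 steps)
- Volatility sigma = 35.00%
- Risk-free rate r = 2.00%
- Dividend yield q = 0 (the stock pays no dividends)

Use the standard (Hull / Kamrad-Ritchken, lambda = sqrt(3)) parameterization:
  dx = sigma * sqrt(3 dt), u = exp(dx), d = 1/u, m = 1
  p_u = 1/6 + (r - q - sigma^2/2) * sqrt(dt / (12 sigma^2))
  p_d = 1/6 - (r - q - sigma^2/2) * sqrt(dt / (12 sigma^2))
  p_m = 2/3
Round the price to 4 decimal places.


Answer: Price = V(0,0) = 0.3229

Derivation:
dt = T/N = 0.027767; dx = sigma*sqrt(3*dt) = 0.101016
u = exp(dx) = 1.106294; d = 1/u = 0.903918
p_u = 0.160997, p_m = 0.666667, p_d = 0.172336
Discount per step: exp(-r*dt) = 0.999445
Stock lattice S(k, j) with j the centered position index:
  k=0: S(0,+0) = 9.0700
  k=1: S(1,-1) = 8.1985; S(1,+0) = 9.0700; S(1,+1) = 10.0341
  k=2: S(2,-2) = 7.4108; S(2,-1) = 8.1985; S(2,+0) = 9.0700; S(2,+1) = 10.0341; S(2,+2) = 11.1007
  k=3: S(3,-3) = 6.6988; S(3,-2) = 7.4108; S(3,-1) = 8.1985; S(3,+0) = 9.0700; S(3,+1) = 10.0341; S(3,+2) = 11.1007; S(3,+3) = 12.2806
Terminal payoffs V(N, j) = max(K - S_T, 0):
  V(3,-3) = 2.371230; V(3,-2) = 1.659187; V(3,-1) = 0.871459; V(3,+0) = 0.000000; V(3,+1) = 0.000000; V(3,+2) = 0.000000; V(3,+3) = 0.000000
Backward induction: V(k, j) = exp(-r*dt) * [p_u * V(k+1, j+1) + p_m * V(k+1, j) + p_d * V(k+1, j-1)]
  V(2,-2) = exp(-r*dt) * [p_u*0.871459 + p_m*1.659187 + p_d*2.371230] = 1.654157
  V(2,-1) = exp(-r*dt) * [p_u*0.000000 + p_m*0.871459 + p_d*1.659187] = 0.866429
  V(2,+0) = exp(-r*dt) * [p_u*0.000000 + p_m*0.000000 + p_d*0.871459] = 0.150100
  V(2,+1) = exp(-r*dt) * [p_u*0.000000 + p_m*0.000000 + p_d*0.000000] = 0.000000
  V(2,+2) = exp(-r*dt) * [p_u*0.000000 + p_m*0.000000 + p_d*0.000000] = 0.000000
  V(1,-1) = exp(-r*dt) * [p_u*0.150100 + p_m*0.866429 + p_d*1.654157] = 0.886364
  V(1,+0) = exp(-r*dt) * [p_u*0.000000 + p_m*0.150100 + p_d*0.866429] = 0.249245
  V(1,+1) = exp(-r*dt) * [p_u*0.000000 + p_m*0.000000 + p_d*0.150100] = 0.025853
  V(0,+0) = exp(-r*dt) * [p_u*0.025853 + p_m*0.249245 + p_d*0.886364] = 0.322899
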